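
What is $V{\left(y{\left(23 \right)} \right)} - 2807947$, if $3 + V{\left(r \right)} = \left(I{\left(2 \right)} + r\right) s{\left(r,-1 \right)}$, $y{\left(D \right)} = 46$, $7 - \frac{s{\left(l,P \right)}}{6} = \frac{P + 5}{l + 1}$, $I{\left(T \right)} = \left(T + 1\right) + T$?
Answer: $- \frac{131874200}{47} \approx -2.8058 \cdot 10^{6}$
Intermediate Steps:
$I{\left(T \right)} = 1 + 2 T$ ($I{\left(T \right)} = \left(1 + T\right) + T = 1 + 2 T$)
$s{\left(l,P \right)} = 42 - \frac{6 \left(5 + P\right)}{1 + l}$ ($s{\left(l,P \right)} = 42 - 6 \frac{P + 5}{l + 1} = 42 - 6 \frac{5 + P}{1 + l} = 42 - \frac{6 \left(5 + P\right)}{1 + l}$)
$V{\left(r \right)} = -3 + \frac{6 \left(3 + 7 r\right) \left(5 + r\right)}{1 + r}$ ($V{\left(r \right)} = -3 + \left(\left(1 + 2 \cdot 2\right) + r\right) \frac{6 \left(2 - -1 + 7 r\right)}{1 + r} = -3 + \left(\left(1 + 4\right) + r\right) \frac{6 \left(2 + 1 + 7 r\right)}{1 + r} = -3 + \left(5 + r\right) \frac{6 \left(3 + 7 r\right)}{1 + r} = -3 + \frac{6 \left(3 + 7 r\right) \left(5 + r\right)}{1 + r}$)
$V{\left(y{\left(23 \right)} \right)} - 2807947 = \frac{3 \left(29 + 14 \cdot 46^{2} + 75 \cdot 46\right)}{1 + 46} - 2807947 = \frac{3 \left(29 + 14 \cdot 2116 + 3450\right)}{47} - 2807947 = 3 \cdot \frac{1}{47} \left(29 + 29624 + 3450\right) - 2807947 = 3 \cdot \frac{1}{47} \cdot 33103 - 2807947 = \frac{99309}{47} - 2807947 = - \frac{131874200}{47}$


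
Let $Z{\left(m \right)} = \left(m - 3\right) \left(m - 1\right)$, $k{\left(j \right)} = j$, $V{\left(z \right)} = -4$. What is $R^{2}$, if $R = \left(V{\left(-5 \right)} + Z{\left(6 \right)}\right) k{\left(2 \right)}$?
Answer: $484$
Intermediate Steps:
$Z{\left(m \right)} = \left(-1 + m\right) \left(-3 + m\right)$ ($Z{\left(m \right)} = \left(-3 + m\right) \left(-1 + m\right) = \left(-1 + m\right) \left(-3 + m\right)$)
$R = 22$ ($R = \left(-4 + \left(3 + 6^{2} - 24\right)\right) 2 = \left(-4 + \left(3 + 36 - 24\right)\right) 2 = \left(-4 + 15\right) 2 = 11 \cdot 2 = 22$)
$R^{2} = 22^{2} = 484$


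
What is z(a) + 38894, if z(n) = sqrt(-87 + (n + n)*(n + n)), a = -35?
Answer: 38894 + sqrt(4813) ≈ 38963.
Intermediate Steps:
z(n) = sqrt(-87 + 4*n**2) (z(n) = sqrt(-87 + (2*n)*(2*n)) = sqrt(-87 + 4*n**2))
z(a) + 38894 = sqrt(-87 + 4*(-35)**2) + 38894 = sqrt(-87 + 4*1225) + 38894 = sqrt(-87 + 4900) + 38894 = sqrt(4813) + 38894 = 38894 + sqrt(4813)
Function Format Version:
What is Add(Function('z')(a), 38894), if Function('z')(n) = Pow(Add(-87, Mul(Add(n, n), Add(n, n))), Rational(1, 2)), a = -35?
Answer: Add(38894, Pow(4813, Rational(1, 2))) ≈ 38963.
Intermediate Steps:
Function('z')(n) = Pow(Add(-87, Mul(4, Pow(n, 2))), Rational(1, 2)) (Function('z')(n) = Pow(Add(-87, Mul(Mul(2, n), Mul(2, n))), Rational(1, 2)) = Pow(Add(-87, Mul(4, Pow(n, 2))), Rational(1, 2)))
Add(Function('z')(a), 38894) = Add(Pow(Add(-87, Mul(4, Pow(-35, 2))), Rational(1, 2)), 38894) = Add(Pow(Add(-87, Mul(4, 1225)), Rational(1, 2)), 38894) = Add(Pow(Add(-87, 4900), Rational(1, 2)), 38894) = Add(Pow(4813, Rational(1, 2)), 38894) = Add(38894, Pow(4813, Rational(1, 2)))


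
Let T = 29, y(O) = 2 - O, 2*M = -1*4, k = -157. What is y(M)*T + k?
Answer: -41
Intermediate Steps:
M = -2 (M = (-1*4)/2 = (½)*(-4) = -2)
y(M)*T + k = (2 - 1*(-2))*29 - 157 = (2 + 2)*29 - 157 = 4*29 - 157 = 116 - 157 = -41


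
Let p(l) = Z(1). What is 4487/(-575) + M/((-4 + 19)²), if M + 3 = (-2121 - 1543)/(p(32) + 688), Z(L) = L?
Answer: -1118228/142623 ≈ -7.8404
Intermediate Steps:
p(l) = 1
M = -5731/689 (M = -3 + (-2121 - 1543)/(1 + 688) = -3 - 3664/689 = -5731/689 ≈ -8.3179)
4487/(-575) + M/((-4 + 19)²) = 4487/(-575) - 5731/(689*(-4 + 19)²) = 4487*(-1/575) - 5731/(689*(15²)) = -4487/575 - 5731/689/225 = -4487/575 - 5731/689*1/225 = -4487/575 - 5731/155025 = -1118228/142623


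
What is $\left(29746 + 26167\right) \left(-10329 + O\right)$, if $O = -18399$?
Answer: $-1606268664$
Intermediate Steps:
$\left(29746 + 26167\right) \left(-10329 + O\right) = \left(29746 + 26167\right) \left(-10329 - 18399\right) = 55913 \left(-28728\right) = -1606268664$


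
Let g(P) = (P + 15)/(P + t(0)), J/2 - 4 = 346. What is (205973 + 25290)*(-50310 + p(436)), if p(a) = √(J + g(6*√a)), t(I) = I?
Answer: -11634841530 + 231263*√(33314324 + 545*√109)/218 ≈ -1.1629e+10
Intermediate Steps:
J = 700 (J = 8 + 2*346 = 8 + 692 = 700)
g(P) = (15 + P)/P (g(P) = (P + 15)/(P + 0) = (15 + P)/P)
p(a) = √(700 + (15 + 6*√a)/(6*√a)) (p(a) = √(700 + (15 + 6*√a)/((6*√a))) = √(700 + (1/(6*√a))*(15 + 6*√a)) = √(700 + (15 + 6*√a)/(6*√a)))
(205973 + 25290)*(-50310 + p(436)) = (205973 + 25290)*(-50310 + √(2804 + 10/√436)/2) = 231263*(-50310 + √(2804 + 10*(√109/218))/2) = 231263*(-50310 + √(2804 + 5*√109/109)/2) = -11634841530 + 231263*√(2804 + 5*√109/109)/2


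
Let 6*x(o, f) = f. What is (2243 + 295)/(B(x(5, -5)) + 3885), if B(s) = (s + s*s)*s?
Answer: 11664/17855 ≈ 0.65326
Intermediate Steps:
x(o, f) = f/6
B(s) = s*(s + s²) (B(s) = (s + s²)*s = s*(s + s²))
(2243 + 295)/(B(x(5, -5)) + 3885) = (2243 + 295)/(((⅙)*(-5))²*(1 + (⅙)*(-5)) + 3885) = 2538/((-⅚)²*(1 - ⅚) + 3885) = 2538/((25/36)*(⅙) + 3885) = 2538/(25/216 + 3885) = 2538/(839185/216) = 2538*(216/839185) = 11664/17855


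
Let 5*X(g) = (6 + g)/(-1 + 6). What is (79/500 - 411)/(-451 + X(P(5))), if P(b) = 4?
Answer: 205421/225300 ≈ 0.91177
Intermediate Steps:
X(g) = 6/25 + g/25 (X(g) = ((6 + g)/(-1 + 6))/5 = ((6 + g)/5)/5 = ((6 + g)*(⅕))/5 = (6/5 + g/5)/5 = 6/25 + g/25)
(79/500 - 411)/(-451 + X(P(5))) = (79/500 - 411)/(-451 + (6/25 + (1/25)*4)) = (79*(1/500) - 411)/(-451 + (6/25 + 4/25)) = (79/500 - 411)/(-451 + ⅖) = -205421/(500*(-2253/5)) = -205421/500*(-5/2253) = 205421/225300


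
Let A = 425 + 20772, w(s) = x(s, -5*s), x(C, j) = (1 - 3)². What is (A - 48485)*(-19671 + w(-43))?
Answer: 536673096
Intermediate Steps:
x(C, j) = 4 (x(C, j) = (-2)² = 4)
w(s) = 4
A = 21197
(A - 48485)*(-19671 + w(-43)) = (21197 - 48485)*(-19671 + 4) = -27288*(-19667) = 536673096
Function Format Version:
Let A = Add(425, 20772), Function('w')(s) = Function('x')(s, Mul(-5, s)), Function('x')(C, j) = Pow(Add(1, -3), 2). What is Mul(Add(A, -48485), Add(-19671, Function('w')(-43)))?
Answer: 536673096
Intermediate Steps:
Function('x')(C, j) = 4 (Function('x')(C, j) = Pow(-2, 2) = 4)
Function('w')(s) = 4
A = 21197
Mul(Add(A, -48485), Add(-19671, Function('w')(-43))) = Mul(Add(21197, -48485), Add(-19671, 4)) = Mul(-27288, -19667) = 536673096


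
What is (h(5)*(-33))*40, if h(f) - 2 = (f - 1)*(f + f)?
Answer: -55440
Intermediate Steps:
h(f) = 2 + 2*f*(-1 + f) (h(f) = 2 + (f - 1)*(f + f) = 2 + (-1 + f)*(2*f) = 2 + 2*f*(-1 + f))
(h(5)*(-33))*40 = ((2 - 2*5 + 2*5**2)*(-33))*40 = ((2 - 10 + 2*25)*(-33))*40 = ((2 - 10 + 50)*(-33))*40 = (42*(-33))*40 = -1386*40 = -55440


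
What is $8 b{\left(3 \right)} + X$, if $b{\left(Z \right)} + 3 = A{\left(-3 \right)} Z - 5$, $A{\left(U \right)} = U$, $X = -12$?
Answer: $-148$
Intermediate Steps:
$b{\left(Z \right)} = -8 - 3 Z$ ($b{\left(Z \right)} = -3 - \left(5 + 3 Z\right) = -8 - 3 Z$)
$8 b{\left(3 \right)} + X = 8 \left(-8 - 9\right) - 12 = 8 \left(-17\right) - 12 = -136 - 12 = -148$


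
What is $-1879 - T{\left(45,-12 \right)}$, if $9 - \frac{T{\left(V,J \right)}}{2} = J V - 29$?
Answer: $-3035$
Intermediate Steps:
$T{\left(V,J \right)} = 76 - 2 J V$ ($T{\left(V,J \right)} = 18 - 2 \left(J V - 29\right) = 18 - 2 \left(-29 + J V\right) = 18 - \left(-58 + 2 J V\right) = 76 - 2 J V$)
$-1879 - T{\left(45,-12 \right)} = -1879 - \left(76 - \left(-24\right) 45\right) = -1879 - \left(76 + 1080\right) = -1879 - 1156 = -3035$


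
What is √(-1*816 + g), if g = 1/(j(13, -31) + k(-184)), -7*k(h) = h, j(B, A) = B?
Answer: I*√2468323/55 ≈ 28.565*I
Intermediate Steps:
k(h) = -h/7
g = 7/275 (g = 1/(13 - ⅐*(-184)) = 1/(13 + 184/7) = 1/(275/7) = 7/275 ≈ 0.025455)
√(-1*816 + g) = √(-1*816 + 7/275) = √(-816 + 7/275) = √(-224393/275) = I*√2468323/55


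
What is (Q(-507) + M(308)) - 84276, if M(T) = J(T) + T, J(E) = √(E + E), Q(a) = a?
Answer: -84475 + 2*√154 ≈ -84450.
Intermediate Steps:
J(E) = √2*√E (J(E) = √(2*E) = √2*√E)
M(T) = T + √2*√T (M(T) = √2*√T + T = T + √2*√T)
(Q(-507) + M(308)) - 84276 = (-507 + (308 + √2*√308)) - 84276 = (-507 + (308 + √2*(2*√77))) - 84276 = (-507 + (308 + 2*√154)) - 84276 = (-199 + 2*√154) - 84276 = -84475 + 2*√154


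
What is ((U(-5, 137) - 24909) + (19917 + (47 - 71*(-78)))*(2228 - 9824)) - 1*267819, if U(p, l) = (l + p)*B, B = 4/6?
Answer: -194005832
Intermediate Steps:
B = ⅔ (B = 4*(⅙) = ⅔ ≈ 0.66667)
U(p, l) = 2*l/3 + 2*p/3 (U(p, l) = (l + p)*(⅔) = 2*l/3 + 2*p/3)
((U(-5, 137) - 24909) + (19917 + (47 - 71*(-78)))*(2228 - 9824)) - 1*267819 = ((((⅔)*137 + (⅔)*(-5)) - 24909) + (19917 + (47 - 71*(-78)))*(2228 - 9824)) - 1*267819 = (((274/3 - 10/3) - 24909) + (19917 + (47 + 5538))*(-7596)) - 267819 = ((88 - 24909) + (19917 + 5585)*(-7596)) - 267819 = (-24821 + 25502*(-7596)) - 267819 = (-24821 - 193713192) - 267819 = -193738013 - 267819 = -194005832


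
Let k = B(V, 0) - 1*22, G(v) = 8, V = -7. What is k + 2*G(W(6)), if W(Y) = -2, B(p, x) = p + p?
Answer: -20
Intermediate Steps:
B(p, x) = 2*p
k = -36 (k = 2*(-7) - 1*22 = -14 - 22 = -36)
k + 2*G(W(6)) = -36 + 2*8 = -36 + 16 = -20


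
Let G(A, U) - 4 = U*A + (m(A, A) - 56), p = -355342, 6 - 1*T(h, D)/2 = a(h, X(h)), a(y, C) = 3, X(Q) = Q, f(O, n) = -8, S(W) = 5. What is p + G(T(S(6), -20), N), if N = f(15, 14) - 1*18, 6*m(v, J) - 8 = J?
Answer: -1066643/3 ≈ -3.5555e+5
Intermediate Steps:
T(h, D) = 6 (T(h, D) = 12 - 2*3 = 12 - 6 = 6)
m(v, J) = 4/3 + J/6
N = -26 (N = -8 - 1*18 = -8 - 18 = -26)
G(A, U) = -152/3 + A/6 + A*U (G(A, U) = 4 + (U*A + ((4/3 + A/6) - 56)) = 4 + (A*U + (-164/3 + A/6)) = 4 + (-164/3 + A/6 + A*U) = -152/3 + A/6 + A*U)
p + G(T(S(6), -20), N) = -355342 + (-152/3 + (⅙)*6 + 6*(-26)) = -355342 + (-152/3 + 1 - 156) = -355342 - 617/3 = -1066643/3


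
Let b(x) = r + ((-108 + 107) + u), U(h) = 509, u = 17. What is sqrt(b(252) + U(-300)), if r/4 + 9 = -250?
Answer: I*sqrt(511) ≈ 22.605*I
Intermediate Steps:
r = -1036 (r = -36 + 4*(-250) = -36 - 1000 = -1036)
b(x) = -1020 (b(x) = -1036 + ((-108 + 107) + 17) = -1036 + (-1 + 17) = -1036 + 16 = -1020)
sqrt(b(252) + U(-300)) = sqrt(-1020 + 509) = sqrt(-511) = I*sqrt(511)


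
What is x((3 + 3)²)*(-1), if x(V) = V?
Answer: -36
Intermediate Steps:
x((3 + 3)²)*(-1) = (3 + 3)²*(-1) = 6²*(-1) = 36*(-1) = -36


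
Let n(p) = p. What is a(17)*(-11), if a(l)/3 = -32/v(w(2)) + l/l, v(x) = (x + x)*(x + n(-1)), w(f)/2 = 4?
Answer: -165/7 ≈ -23.571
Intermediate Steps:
w(f) = 8 (w(f) = 2*4 = 8)
v(x) = 2*x*(-1 + x) (v(x) = (x + x)*(x - 1) = (2*x)*(-1 + x) = 2*x*(-1 + x))
a(l) = 15/7 (a(l) = 3*(-32*1/(16*(-1 + 8)) + l/l) = 3*(-32/(2*8*7) + 1) = 3*(-32/112 + 1) = 3*(-32*1/112 + 1) = 3*(-2/7 + 1) = 3*(5/7) = 15/7)
a(17)*(-11) = (15/7)*(-11) = -165/7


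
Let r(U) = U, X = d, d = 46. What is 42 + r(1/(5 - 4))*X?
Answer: 88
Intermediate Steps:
X = 46
42 + r(1/(5 - 4))*X = 42 + 46/(5 - 4) = 42 + 46/1 = 42 + 1*46 = 42 + 46 = 88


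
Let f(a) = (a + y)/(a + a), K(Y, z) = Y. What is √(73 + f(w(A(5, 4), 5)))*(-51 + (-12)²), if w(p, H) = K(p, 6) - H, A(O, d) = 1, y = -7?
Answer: 93*√1190/4 ≈ 802.04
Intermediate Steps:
w(p, H) = p - H
f(a) = (-7 + a)/(2*a) (f(a) = (a - 7)/(a + a) = (-7 + a)/((2*a)) = (-7 + a)*(1/(2*a)) = (-7 + a)/(2*a))
√(73 + f(w(A(5, 4), 5)))*(-51 + (-12)²) = √(73 + (-7 + (1 - 1*5))/(2*(1 - 1*5)))*(-51 + (-12)²) = √(73 + (-7 + (1 - 5))/(2*(1 - 5)))*(-51 + 144) = √(73 + (½)*(-7 - 4)/(-4))*93 = √(73 + (½)*(-¼)*(-11))*93 = √(73 + 11/8)*93 = √(595/8)*93 = (√1190/4)*93 = 93*√1190/4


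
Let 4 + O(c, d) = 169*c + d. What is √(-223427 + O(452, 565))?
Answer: I*√146478 ≈ 382.72*I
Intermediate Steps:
O(c, d) = -4 + d + 169*c (O(c, d) = -4 + (169*c + d) = -4 + (d + 169*c) = -4 + d + 169*c)
√(-223427 + O(452, 565)) = √(-223427 + (-4 + 565 + 169*452)) = √(-223427 + (-4 + 565 + 76388)) = √(-223427 + 76949) = √(-146478) = I*√146478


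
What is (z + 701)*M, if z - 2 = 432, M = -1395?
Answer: -1583325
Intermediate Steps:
z = 434 (z = 2 + 432 = 434)
(z + 701)*M = (434 + 701)*(-1395) = 1135*(-1395) = -1583325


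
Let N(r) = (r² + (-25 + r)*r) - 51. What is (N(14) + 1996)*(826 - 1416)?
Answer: -1172330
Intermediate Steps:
N(r) = -51 + r² + r*(-25 + r) (N(r) = (r² + r*(-25 + r)) - 51 = -51 + r² + r*(-25 + r))
(N(14) + 1996)*(826 - 1416) = ((-51 - 25*14 + 2*14²) + 1996)*(826 - 1416) = ((-51 - 350 + 2*196) + 1996)*(-590) = ((-51 - 350 + 392) + 1996)*(-590) = (-9 + 1996)*(-590) = 1987*(-590) = -1172330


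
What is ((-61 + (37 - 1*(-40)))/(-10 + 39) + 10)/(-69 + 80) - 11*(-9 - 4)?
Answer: 45923/319 ≈ 143.96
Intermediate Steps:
((-61 + (37 - 1*(-40)))/(-10 + 39) + 10)/(-69 + 80) - 11*(-9 - 4) = ((-61 + (37 + 40))/29 + 10)/11 - 11*(-13) = ((-61 + 77)*(1/29) + 10)*(1/11) - 1*(-143) = (16*(1/29) + 10)*(1/11) + 143 = (16/29 + 10)*(1/11) + 143 = (306/29)*(1/11) + 143 = 306/319 + 143 = 45923/319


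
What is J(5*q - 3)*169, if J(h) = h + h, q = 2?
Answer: 2366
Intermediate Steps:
J(h) = 2*h
J(5*q - 3)*169 = (2*(5*2 - 3))*169 = (2*(10 - 3))*169 = (2*7)*169 = 14*169 = 2366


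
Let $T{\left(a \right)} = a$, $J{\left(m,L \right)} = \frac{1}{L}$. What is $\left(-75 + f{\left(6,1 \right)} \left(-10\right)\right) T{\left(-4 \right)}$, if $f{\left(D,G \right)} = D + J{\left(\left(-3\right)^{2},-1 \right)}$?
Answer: $500$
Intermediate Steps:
$f{\left(D,G \right)} = -1 + D$ ($f{\left(D,G \right)} = D + \frac{1}{-1} = D - 1 = -1 + D$)
$\left(-75 + f{\left(6,1 \right)} \left(-10\right)\right) T{\left(-4 \right)} = \left(-75 + \left(-1 + 6\right) \left(-10\right)\right) \left(-4\right) = \left(-75 + 5 \left(-10\right)\right) \left(-4\right) = \left(-75 - 50\right) \left(-4\right) = \left(-125\right) \left(-4\right) = 500$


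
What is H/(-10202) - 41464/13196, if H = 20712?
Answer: -87041410/16828199 ≈ -5.1724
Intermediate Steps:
H/(-10202) - 41464/13196 = 20712/(-10202) - 41464/13196 = 20712*(-1/10202) - 41464*1/13196 = -10356/5101 - 10366/3299 = -87041410/16828199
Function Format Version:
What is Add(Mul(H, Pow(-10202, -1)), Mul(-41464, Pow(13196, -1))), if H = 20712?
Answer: Rational(-87041410, 16828199) ≈ -5.1724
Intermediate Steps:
Add(Mul(H, Pow(-10202, -1)), Mul(-41464, Pow(13196, -1))) = Add(Mul(20712, Pow(-10202, -1)), Mul(-41464, Pow(13196, -1))) = Add(Mul(20712, Rational(-1, 10202)), Mul(-41464, Rational(1, 13196))) = Add(Rational(-10356, 5101), Rational(-10366, 3299)) = Rational(-87041410, 16828199)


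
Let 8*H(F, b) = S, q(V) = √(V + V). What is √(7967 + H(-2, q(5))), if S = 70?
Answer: √31903/2 ≈ 89.307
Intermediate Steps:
q(V) = √2*√V (q(V) = √(2*V) = √2*√V)
H(F, b) = 35/4 (H(F, b) = (⅛)*70 = 35/4)
√(7967 + H(-2, q(5))) = √(7967 + 35/4) = √(31903/4) = √31903/2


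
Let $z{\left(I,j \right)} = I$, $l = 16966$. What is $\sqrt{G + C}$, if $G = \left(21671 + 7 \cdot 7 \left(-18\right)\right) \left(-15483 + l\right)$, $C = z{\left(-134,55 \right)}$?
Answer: $11 \sqrt{254793} \approx 5552.5$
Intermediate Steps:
$C = -134$
$G = 30830087$ ($G = \left(21671 + 7 \cdot 7 \left(-18\right)\right) \left(-15483 + 16966\right) = \left(21671 + 49 \left(-18\right)\right) 1483 = \left(21671 - 882\right) 1483 = 20789 \cdot 1483 = 30830087$)
$\sqrt{G + C} = \sqrt{30830087 - 134} = \sqrt{30829953} = 11 \sqrt{254793}$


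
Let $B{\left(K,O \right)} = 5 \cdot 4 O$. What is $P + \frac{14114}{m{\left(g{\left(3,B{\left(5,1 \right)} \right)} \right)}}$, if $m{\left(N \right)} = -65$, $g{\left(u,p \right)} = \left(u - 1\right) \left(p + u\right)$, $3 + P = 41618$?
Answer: $\frac{2690861}{65} \approx 41398.0$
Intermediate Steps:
$P = 41615$ ($P = -3 + 41618 = 41615$)
$B{\left(K,O \right)} = 20 O$
$g{\left(u,p \right)} = \left(-1 + u\right) \left(p + u\right)$
$P + \frac{14114}{m{\left(g{\left(3,B{\left(5,1 \right)} \right)} \right)}} = 41615 + \frac{14114}{-65} = 41615 + 14114 \left(- \frac{1}{65}\right) = 41615 - \frac{14114}{65} = \frac{2690861}{65}$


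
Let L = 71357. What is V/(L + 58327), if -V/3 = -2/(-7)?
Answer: -1/151298 ≈ -6.6095e-6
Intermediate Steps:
V = -6/7 (V = -(-6)/(-7) = -(-6)*(-1)/7 = -3*2/7 = -6/7 ≈ -0.85714)
V/(L + 58327) = -6/(7*(71357 + 58327)) = -6/7/129684 = -6/7*1/129684 = -1/151298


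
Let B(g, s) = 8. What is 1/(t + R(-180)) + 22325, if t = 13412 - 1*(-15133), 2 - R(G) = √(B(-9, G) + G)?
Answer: 18193343109372/814931381 + 2*I*√43/814931381 ≈ 22325.0 + 1.6093e-8*I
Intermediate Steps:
R(G) = 2 - √(8 + G)
t = 28545 (t = 13412 + 15133 = 28545)
1/(t + R(-180)) + 22325 = 1/(28545 + (2 - √(8 - 180))) + 22325 = 1/(28545 + (2 - √(-172))) + 22325 = 1/(28545 + (2 - 2*I*√43)) + 22325 = 1/(28547 - 2*I*√43) + 22325 = 22325 + 1/(28547 - 2*I*√43)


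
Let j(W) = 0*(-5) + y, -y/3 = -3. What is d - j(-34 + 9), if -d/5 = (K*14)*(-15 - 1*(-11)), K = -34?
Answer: -9529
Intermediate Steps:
y = 9 (y = -3*(-3) = 9)
j(W) = 9 (j(W) = 0*(-5) + 9 = 0 + 9 = 9)
d = -9520 (d = -5*(-34*14)*(-15 - 1*(-11)) = -(-2380)*(-15 + 11) = -(-2380)*(-4) = -5*1904 = -9520)
d - j(-34 + 9) = -9520 - 1*9 = -9520 - 9 = -9529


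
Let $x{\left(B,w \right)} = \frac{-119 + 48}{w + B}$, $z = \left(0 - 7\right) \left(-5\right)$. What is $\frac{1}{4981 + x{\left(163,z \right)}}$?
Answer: $\frac{198}{986167} \approx 0.00020078$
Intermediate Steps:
$z = 35$ ($z = \left(-7\right) \left(-5\right) = 35$)
$x{\left(B,w \right)} = - \frac{71}{B + w}$
$\frac{1}{4981 + x{\left(163,z \right)}} = \frac{1}{4981 - \frac{71}{163 + 35}} = \frac{1}{4981 - \frac{71}{198}} = \frac{1}{\frac{986167}{198}} = \frac{198}{986167}$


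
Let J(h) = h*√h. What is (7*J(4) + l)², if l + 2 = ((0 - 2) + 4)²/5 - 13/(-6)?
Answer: 2920681/900 ≈ 3245.2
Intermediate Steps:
J(h) = h^(3/2)
l = 29/30 (l = -2 + (((0 - 2) + 4)²/5 - 13/(-6)) = -2 + ((-2 + 4)²*(⅕) - 13*(-⅙)) = -2 + (2²*(⅕) + 13/6) = -2 + (4*(⅕) + 13/6) = -2 + (⅘ + 13/6) = -2 + 89/30 = 29/30 ≈ 0.96667)
(7*J(4) + l)² = (7*4^(3/2) + 29/30)² = (7*8 + 29/30)² = (56 + 29/30)² = (1709/30)² = 2920681/900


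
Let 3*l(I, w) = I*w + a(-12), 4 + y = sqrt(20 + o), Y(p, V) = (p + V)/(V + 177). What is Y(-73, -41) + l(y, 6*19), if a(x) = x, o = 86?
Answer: -10665/68 + 38*sqrt(106) ≈ 234.40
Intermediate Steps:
Y(p, V) = (V + p)/(177 + V)
y = -4 + sqrt(106) (y = -4 + sqrt(20 + 86) = -4 + sqrt(106) ≈ 6.2956)
l(I, w) = -4 + I*w/3 (l(I, w) = (I*w - 12)/3 = (-12 + I*w)/3 = -4 + I*w/3)
Y(-73, -41) + l(y, 6*19) = (-41 - 73)/(177 - 41) + (-4 + (-4 + sqrt(106))*(6*19)/3) = -114/136 + (-4 + (1/3)*(-4 + sqrt(106))*114) = (1/136)*(-114) + (-4 + (-152 + 38*sqrt(106))) = -57/68 + (-156 + 38*sqrt(106)) = -10665/68 + 38*sqrt(106)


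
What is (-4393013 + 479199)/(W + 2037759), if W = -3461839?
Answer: 1956907/712040 ≈ 2.7483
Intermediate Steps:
(-4393013 + 479199)/(W + 2037759) = (-4393013 + 479199)/(-3461839 + 2037759) = -3913814/(-1424080) = -3913814*(-1/1424080) = 1956907/712040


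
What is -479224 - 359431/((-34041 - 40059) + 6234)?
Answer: -32522656553/67866 ≈ -4.7922e+5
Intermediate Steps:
-479224 - 359431/((-34041 - 40059) + 6234) = -479224 - 359431/(-74100 + 6234) = -479224 - 359431/(-67866) = -479224 - 359431*(-1/67866) = -479224 + 359431/67866 = -32522656553/67866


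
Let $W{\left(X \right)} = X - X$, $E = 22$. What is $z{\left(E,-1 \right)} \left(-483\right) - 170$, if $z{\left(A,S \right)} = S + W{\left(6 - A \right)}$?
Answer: $313$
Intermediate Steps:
$W{\left(X \right)} = 0$
$z{\left(A,S \right)} = S$ ($z{\left(A,S \right)} = S + 0 = S$)
$z{\left(E,-1 \right)} \left(-483\right) - 170 = \left(-1\right) \left(-483\right) - 170 = 483 - 170 = 313$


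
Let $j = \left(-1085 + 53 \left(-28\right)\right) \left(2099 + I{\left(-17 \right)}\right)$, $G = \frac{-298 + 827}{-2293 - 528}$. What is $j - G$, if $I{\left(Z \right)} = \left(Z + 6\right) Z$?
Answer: $- \frac{16566982085}{2821} \approx -5.8727 \cdot 10^{6}$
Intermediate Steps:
$I{\left(Z \right)} = Z \left(6 + Z\right)$ ($I{\left(Z \right)} = \left(6 + Z\right) Z = Z \left(6 + Z\right)$)
$G = - \frac{529}{2821}$ ($G = \frac{529}{-2821} = 529 \left(- \frac{1}{2821}\right) = - \frac{529}{2821} \approx -0.18752$)
$j = -5872734$ ($j = \left(-1085 + 53 \left(-28\right)\right) \left(2099 - 17 \left(6 - 17\right)\right) = \left(-1085 - 1484\right) \left(2099 - -187\right) = - 2569 \left(2099 + 187\right) = \left(-2569\right) 2286 = -5872734$)
$j - G = -5872734 - - \frac{529}{2821} = -5872734 + \frac{529}{2821} = - \frac{16566982085}{2821}$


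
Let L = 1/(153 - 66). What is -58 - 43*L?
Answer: -5089/87 ≈ -58.494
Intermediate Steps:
L = 1/87 ≈ 0.011494
-58 - 43*L = -58 - 43*1/87 = -58 - 43/87 = -5089/87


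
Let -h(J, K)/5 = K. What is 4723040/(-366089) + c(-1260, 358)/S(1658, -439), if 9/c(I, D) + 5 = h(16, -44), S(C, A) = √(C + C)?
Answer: -4723040/366089 + 9*√829/356470 ≈ -12.901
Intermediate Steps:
h(J, K) = -5*K
S(C, A) = √2*√C (S(C, A) = √(2*C) = √2*√C)
c(I, D) = 9/215 (c(I, D) = 9/(-5 - 5*(-44)) = 9/(-5 + 220) = 9/215)
4723040/(-366089) + c(-1260, 358)/S(1658, -439) = 4723040/(-366089) + 9/(215*((√2*√1658))) = 4723040*(-1/366089) + 9/(215*((2*√829))) = -4723040/366089 + 9*(√829/1658)/215 = -4723040/366089 + 9*√829/356470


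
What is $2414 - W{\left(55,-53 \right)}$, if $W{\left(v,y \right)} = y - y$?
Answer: $2414$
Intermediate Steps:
$W{\left(v,y \right)} = 0$
$2414 - W{\left(55,-53 \right)} = 2414 - 0 = 2414 + 0 = 2414$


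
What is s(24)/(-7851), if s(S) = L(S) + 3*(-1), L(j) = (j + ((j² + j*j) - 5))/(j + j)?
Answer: -1027/376848 ≈ -0.0027252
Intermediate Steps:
L(j) = (-5 + j + 2*j²)/(2*j) (L(j) = (j + ((j² + j²) - 5))/((2*j)) = (j + (2*j² - 5))*(1/(2*j)) = (j + (-5 + 2*j²))*(1/(2*j)) = (-5 + j + 2*j²)*(1/(2*j)) = (-5 + j + 2*j²)/(2*j))
s(S) = -5/2 + S - 5/(2*S) (s(S) = (½ + S - 5/(2*S)) + 3*(-1) = (½ + S - 5/(2*S)) - 3 = -5/2 + S - 5/(2*S))
s(24)/(-7851) = (-5/2 + 24 - 5/2/24)/(-7851) = (-5/2 + 24 - 5/2*1/24)*(-1/7851) = (-5/2 + 24 - 5/48)*(-1/7851) = (1027/48)*(-1/7851) = -1027/376848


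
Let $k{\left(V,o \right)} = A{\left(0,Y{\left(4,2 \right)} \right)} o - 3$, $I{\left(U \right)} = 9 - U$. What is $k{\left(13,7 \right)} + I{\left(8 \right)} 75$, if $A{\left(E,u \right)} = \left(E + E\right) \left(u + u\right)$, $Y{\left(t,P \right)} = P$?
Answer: $72$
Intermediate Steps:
$A{\left(E,u \right)} = 4 E u$ ($A{\left(E,u \right)} = 2 E 2 u = 4 E u$)
$k{\left(V,o \right)} = -3$ ($k{\left(V,o \right)} = 4 \cdot 0 \cdot 2 o - 3 = 0 o - 3 = 0 - 3 = -3$)
$k{\left(13,7 \right)} + I{\left(8 \right)} 75 = -3 + \left(9 - 8\right) 75 = -3 + 1 \cdot 75 = -3 + 75 = 72$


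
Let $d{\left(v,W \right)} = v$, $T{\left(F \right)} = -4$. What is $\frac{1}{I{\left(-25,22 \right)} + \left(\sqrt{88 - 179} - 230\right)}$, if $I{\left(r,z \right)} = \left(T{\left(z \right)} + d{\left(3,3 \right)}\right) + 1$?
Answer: $- \frac{230}{52991} - \frac{i \sqrt{91}}{52991} \approx -0.0043404 - 0.00018002 i$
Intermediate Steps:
$I{\left(r,z \right)} = 0$ ($I{\left(r,z \right)} = \left(-4 + 3\right) + 1 = -1 + 1 = 0$)
$\frac{1}{I{\left(-25,22 \right)} + \left(\sqrt{88 - 179} - 230\right)} = \frac{1}{0 + \left(\sqrt{88 - 179} - 230\right)} = \frac{1}{0 - \left(230 - \sqrt{-91}\right)} = \frac{1}{0 - \left(230 - i \sqrt{91}\right)} = \frac{1}{-230 + i \sqrt{91}}$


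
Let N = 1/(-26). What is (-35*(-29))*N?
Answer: -1015/26 ≈ -39.038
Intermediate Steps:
N = -1/26 ≈ -0.038462
(-35*(-29))*N = -35*(-29)*(-1/26) = 1015*(-1/26) = -1015/26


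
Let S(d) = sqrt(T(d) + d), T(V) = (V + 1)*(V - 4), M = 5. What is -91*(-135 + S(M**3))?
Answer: 12285 - 91*sqrt(15371) ≈ 1002.8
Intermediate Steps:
T(V) = (1 + V)*(-4 + V)
S(d) = sqrt(-4 + d**2 - 2*d) (S(d) = sqrt((-4 + d**2 - 3*d) + d) = sqrt(-4 + d**2 - 2*d))
-91*(-135 + S(M**3)) = -91*(-135 + sqrt(-4 + (5**3)**2 - 2*5**3)) = -91*(-135 + sqrt(-4 + 125**2 - 2*125)) = -91*(-135 + sqrt(-4 + 15625 - 250)) = -91*(-135 + sqrt(15371)) = 12285 - 91*sqrt(15371)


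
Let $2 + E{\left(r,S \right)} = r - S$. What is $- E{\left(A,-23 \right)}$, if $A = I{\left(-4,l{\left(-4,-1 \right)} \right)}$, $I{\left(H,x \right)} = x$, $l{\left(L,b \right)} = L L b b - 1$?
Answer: $-36$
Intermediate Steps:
$l{\left(L,b \right)} = -1 + L^{2} b^{2}$ ($l{\left(L,b \right)} = L^{2} b b - 1 = b L^{2} b - 1 = L^{2} b^{2} - 1 = -1 + L^{2} b^{2}$)
$A = 15$ ($A = -1 + \left(-4\right)^{2} \left(-1\right)^{2} = -1 + 16 \cdot 1 = -1 + 16 = 15$)
$E{\left(r,S \right)} = -2 + r - S$ ($E{\left(r,S \right)} = -2 - \left(S - r\right) = -2 + r - S$)
$- E{\left(A,-23 \right)} = - (-2 + 15 - -23) = - (-2 + 15 + 23) = \left(-1\right) 36 = -36$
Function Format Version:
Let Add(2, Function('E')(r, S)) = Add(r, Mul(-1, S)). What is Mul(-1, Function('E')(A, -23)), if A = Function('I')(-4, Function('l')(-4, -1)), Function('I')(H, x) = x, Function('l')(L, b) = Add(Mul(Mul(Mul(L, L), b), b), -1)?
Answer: -36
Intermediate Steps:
Function('l')(L, b) = Add(-1, Mul(Pow(L, 2), Pow(b, 2))) (Function('l')(L, b) = Add(Mul(Mul(Pow(L, 2), b), b), -1) = Add(Mul(Mul(b, Pow(L, 2)), b), -1) = Add(Mul(Pow(L, 2), Pow(b, 2)), -1) = Add(-1, Mul(Pow(L, 2), Pow(b, 2))))
A = 15 (A = Add(-1, Mul(Pow(-4, 2), Pow(-1, 2))) = Add(-1, Mul(16, 1)) = Add(-1, 16) = 15)
Function('E')(r, S) = Add(-2, r, Mul(-1, S)) (Function('E')(r, S) = Add(-2, Add(r, Mul(-1, S))) = Add(-2, r, Mul(-1, S)))
Mul(-1, Function('E')(A, -23)) = Mul(-1, Add(-2, 15, Mul(-1, -23))) = Mul(-1, Add(-2, 15, 23)) = Mul(-1, 36) = -36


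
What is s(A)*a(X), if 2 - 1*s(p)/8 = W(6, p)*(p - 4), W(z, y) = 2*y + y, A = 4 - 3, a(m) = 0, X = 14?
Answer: 0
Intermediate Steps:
A = 1
W(z, y) = 3*y
s(p) = 16 - 24*p*(-4 + p) (s(p) = 16 - 8*3*p*(p - 4) = 16 - 8*3*p*(-4 + p) = 16 - 24*p*(-4 + p))
s(A)*a(X) = (16 - 24*1² + 96*1)*0 = (16 - 24*1 + 96)*0 = (16 - 24 + 96)*0 = 88*0 = 0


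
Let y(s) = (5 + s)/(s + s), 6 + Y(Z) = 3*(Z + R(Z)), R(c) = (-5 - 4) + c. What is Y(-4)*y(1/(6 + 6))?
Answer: -3477/2 ≈ -1738.5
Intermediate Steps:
R(c) = -9 + c
Y(Z) = -33 + 6*Z (Y(Z) = -6 + 3*(Z + (-9 + Z)) = -6 + 3*(-9 + 2*Z) = -6 + (-27 + 6*Z) = -33 + 6*Z)
y(s) = (5 + s)/(2*s) (y(s) = (5 + s)/((2*s)) = (5 + s)*(1/(2*s)) = (5 + s)/(2*s))
Y(-4)*y(1/(6 + 6)) = (-33 + 6*(-4))*((5 + 1/(6 + 6))/(2*(1/(6 + 6)))) = (-33 - 24)*((5 + 1/12)/(2*(1/12))) = -57*(5 + 1/12)/(2*1/12) = -57*12*61/(2*12) = -57*61/2 = -3477/2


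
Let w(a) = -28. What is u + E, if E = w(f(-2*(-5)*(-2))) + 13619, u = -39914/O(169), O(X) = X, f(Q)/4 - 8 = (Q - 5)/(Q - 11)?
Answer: 2256965/169 ≈ 13355.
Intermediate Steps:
f(Q) = 32 + 4*(-5 + Q)/(-11 + Q) (f(Q) = 32 + 4*((Q - 5)/(Q - 11)) = 32 + 4*((-5 + Q)/(-11 + Q)) = 32 + 4*(-5 + Q)/(-11 + Q))
u = -39914/169 ≈ -236.18
E = 13591 (E = -28 + 13619 = 13591)
u + E = -39914/169 + 13591 = 2256965/169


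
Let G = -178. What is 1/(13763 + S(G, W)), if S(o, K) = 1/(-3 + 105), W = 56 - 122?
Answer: 102/1403827 ≈ 7.2659e-5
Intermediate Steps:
W = -66
S(o, K) = 1/102
1/(13763 + S(G, W)) = 1/(13763 + 1/102) = 1/(1403827/102) = 102/1403827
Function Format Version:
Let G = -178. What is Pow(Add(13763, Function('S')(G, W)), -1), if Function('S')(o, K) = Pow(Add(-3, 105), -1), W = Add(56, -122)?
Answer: Rational(102, 1403827) ≈ 7.2659e-5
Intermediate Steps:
W = -66
Function('S')(o, K) = Rational(1, 102) (Function('S')(o, K) = Pow(102, -1) = Rational(1, 102))
Pow(Add(13763, Function('S')(G, W)), -1) = Pow(Add(13763, Rational(1, 102)), -1) = Pow(Rational(1403827, 102), -1) = Rational(102, 1403827)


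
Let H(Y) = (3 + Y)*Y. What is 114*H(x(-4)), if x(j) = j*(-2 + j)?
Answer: 73872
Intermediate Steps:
H(Y) = Y*(3 + Y)
114*H(x(-4)) = 114*((-4*(-2 - 4))*(3 - 4*(-2 - 4))) = 114*((-4*(-6))*(3 - 4*(-6))) = 114*(24*(3 + 24)) = 114*(24*27) = 114*648 = 73872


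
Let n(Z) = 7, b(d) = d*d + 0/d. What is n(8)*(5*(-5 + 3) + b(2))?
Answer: -42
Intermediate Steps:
b(d) = d² (b(d) = d² + 0 = d²)
n(8)*(5*(-5 + 3) + b(2)) = 7*(5*(-5 + 3) + 2²) = 7*(5*(-2) + 4) = 7*(-10 + 4) = 7*(-6) = -42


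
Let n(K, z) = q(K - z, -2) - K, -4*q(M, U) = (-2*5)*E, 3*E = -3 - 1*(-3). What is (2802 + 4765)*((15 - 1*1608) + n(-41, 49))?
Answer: -11743984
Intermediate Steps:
E = 0 (E = (-3 - 1*(-3))/3 = (-3 + 3)/3 = (⅓)*0 = 0)
q(M, U) = 0 (q(M, U) = -(-2*5)*0/4 = -(-5)*0/2 = -¼*0 = 0)
n(K, z) = -K (n(K, z) = 0 - K = -K)
(2802 + 4765)*((15 - 1*1608) + n(-41, 49)) = (2802 + 4765)*((15 - 1*1608) - 1*(-41)) = 7567*((15 - 1608) + 41) = 7567*(-1593 + 41) = 7567*(-1552) = -11743984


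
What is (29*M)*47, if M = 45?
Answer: 61335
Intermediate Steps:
(29*M)*47 = (29*45)*47 = 1305*47 = 61335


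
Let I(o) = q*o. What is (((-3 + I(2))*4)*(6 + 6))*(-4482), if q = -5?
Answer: 2796768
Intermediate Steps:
I(o) = -5*o
(((-3 + I(2))*4)*(6 + 6))*(-4482) = (((-3 - 5*2)*4)*(6 + 6))*(-4482) = (((-3 - 10)*4)*12)*(-4482) = (-13*4*12)*(-4482) = -52*12*(-4482) = -624*(-4482) = 2796768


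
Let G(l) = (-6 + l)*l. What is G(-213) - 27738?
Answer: 18909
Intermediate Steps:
G(l) = l*(-6 + l)
G(-213) - 27738 = -213*(-6 - 213) - 27738 = -213*(-219) - 27738 = 46647 - 27738 = 18909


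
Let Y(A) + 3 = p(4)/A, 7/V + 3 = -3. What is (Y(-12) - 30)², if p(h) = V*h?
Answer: 344569/324 ≈ 1063.5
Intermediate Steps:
V = -7/6 (V = 7/(-3 - 3) = 7/(-6) = 7*(-⅙) = -7/6 ≈ -1.1667)
p(h) = -7*h/6
Y(A) = -3 - 14/(3*A) (Y(A) = -3 + (-7/6*4)/A = -3 - 14/(3*A))
(Y(-12) - 30)² = ((-3 - 14/3/(-12)) - 30)² = ((-3 - 14/3*(-1/12)) - 30)² = ((-3 + 7/18) - 30)² = (-47/18 - 30)² = (-587/18)² = 344569/324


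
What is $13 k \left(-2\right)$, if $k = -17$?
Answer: $442$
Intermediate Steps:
$13 k \left(-2\right) = 13 \left(-17\right) \left(-2\right) = \left(-221\right) \left(-2\right) = 442$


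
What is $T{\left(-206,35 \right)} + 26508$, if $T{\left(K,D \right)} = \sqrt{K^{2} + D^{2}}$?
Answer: $26508 + \sqrt{43661} \approx 26717.0$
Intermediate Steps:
$T{\left(K,D \right)} = \sqrt{D^{2} + K^{2}}$
$T{\left(-206,35 \right)} + 26508 = \sqrt{35^{2} + \left(-206\right)^{2}} + 26508 = \sqrt{1225 + 42436} + 26508 = \sqrt{43661} + 26508 = 26508 + \sqrt{43661}$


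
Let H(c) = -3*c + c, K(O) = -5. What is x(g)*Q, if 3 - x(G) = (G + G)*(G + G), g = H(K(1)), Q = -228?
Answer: 90516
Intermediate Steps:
H(c) = -2*c
g = 10 (g = -2*(-5) = 10)
x(G) = 3 - 4*G² (x(G) = 3 - (G + G)*(G + G) = 3 - 2*G*2*G = 3 - 4*G²)
x(g)*Q = (3 - 4*10²)*(-228) = (3 - 4*100)*(-228) = (3 - 400)*(-228) = -397*(-228) = 90516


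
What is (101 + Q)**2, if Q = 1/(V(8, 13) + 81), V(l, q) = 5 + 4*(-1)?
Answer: 68608089/6724 ≈ 10203.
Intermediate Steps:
V(l, q) = 1 (V(l, q) = 5 - 4 = 1)
Q = 1/82 (Q = 1/(1 + 81) = 1/82 ≈ 0.012195)
(101 + Q)**2 = (101 + 1/82)**2 = (8283/82)**2 = 68608089/6724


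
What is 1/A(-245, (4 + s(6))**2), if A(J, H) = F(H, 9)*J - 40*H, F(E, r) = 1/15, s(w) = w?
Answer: -3/12049 ≈ -0.00024898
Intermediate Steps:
F(E, r) = 1/15
A(J, H) = -40*H + J/15 (A(J, H) = J/15 - 40*H = -40*H + J/15)
1/A(-245, (4 + s(6))**2) = 1/(-40*(4 + 6)**2 + (1/15)*(-245)) = 1/(-40*10**2 - 49/3) = 1/(-40*100 - 49/3) = 1/(-4000 - 49/3) = 1/(-12049/3) = -3/12049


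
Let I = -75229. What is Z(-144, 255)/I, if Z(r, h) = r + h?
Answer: -111/75229 ≈ -0.0014755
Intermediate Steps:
Z(r, h) = h + r
Z(-144, 255)/I = (255 - 144)/(-75229) = 111*(-1/75229) = -111/75229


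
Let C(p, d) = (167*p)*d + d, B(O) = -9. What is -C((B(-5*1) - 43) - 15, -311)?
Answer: -3479468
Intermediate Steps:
C(p, d) = d + 167*d*p (C(p, d) = 167*d*p + d = d + 167*d*p)
-C((B(-5*1) - 43) - 15, -311) = -(-311)*(1 + 167*((-9 - 43) - 15)) = -(-311)*(1 + 167*(-52 - 15)) = -(-311)*(1 + 167*(-67)) = -(-311)*(1 - 11189) = -(-311)*(-11188) = -1*3479468 = -3479468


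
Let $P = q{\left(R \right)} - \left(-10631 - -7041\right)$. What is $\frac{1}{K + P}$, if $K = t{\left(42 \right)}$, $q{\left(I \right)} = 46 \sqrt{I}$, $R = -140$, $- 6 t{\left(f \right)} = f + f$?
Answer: $\frac{447}{1635502} - \frac{23 i \sqrt{35}}{3271004} \approx 0.00027331 - 4.1599 \cdot 10^{-5} i$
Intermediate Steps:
$t{\left(f \right)} = - \frac{f}{3}$ ($t{\left(f \right)} = - \frac{f + f}{6} = - \frac{2 f}{6} = - \frac{f}{3}$)
$K = -14$ ($K = \left(- \frac{1}{3}\right) 42 = -14$)
$P = 3590 + 92 i \sqrt{35}$ ($P = 46 \sqrt{-140} - \left(-10631 - -7041\right) = 46 \cdot 2 i \sqrt{35} - \left(-10631 + 7041\right) = 92 i \sqrt{35} - -3590 = 92 i \sqrt{35} + 3590 = 3590 + 92 i \sqrt{35} \approx 3590.0 + 544.28 i$)
$\frac{1}{K + P} = \frac{1}{-14 + \left(3590 + 92 i \sqrt{35}\right)} = \frac{1}{3576 + 92 i \sqrt{35}}$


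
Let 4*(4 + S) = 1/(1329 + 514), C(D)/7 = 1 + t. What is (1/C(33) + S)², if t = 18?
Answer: 42444652441/2662972816 ≈ 15.939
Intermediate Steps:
C(D) = 133 (C(D) = 7*(1 + 18) = 7*19 = 133)
S = -29487/7372 (S = -4 + 1/(4*(1329 + 514)) = -4 + (¼)/1843 = -4 + (¼)*(1/1843) = -4 + 1/7372 = -29487/7372 ≈ -3.9999)
(1/C(33) + S)² = (1/133 - 29487/7372)² = (-206021/51604)² = 42444652441/2662972816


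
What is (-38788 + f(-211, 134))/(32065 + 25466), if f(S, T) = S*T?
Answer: -22354/19177 ≈ -1.1657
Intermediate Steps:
(-38788 + f(-211, 134))/(32065 + 25466) = (-38788 - 211*134)/(32065 + 25466) = (-38788 - 28274)/57531 = -67062*1/57531 = -22354/19177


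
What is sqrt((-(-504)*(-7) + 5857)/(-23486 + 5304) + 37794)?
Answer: sqrt(12494091830578)/18182 ≈ 194.41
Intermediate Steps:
sqrt((-(-504)*(-7) + 5857)/(-23486 + 5304) + 37794) = sqrt((-504*7 + 5857)/(-18182) + 37794) = sqrt((-3528 + 5857)*(-1/18182) + 37794) = sqrt(2329*(-1/18182) + 37794) = sqrt(-2329/18182 + 37794) = sqrt(687168179/18182) = sqrt(12494091830578)/18182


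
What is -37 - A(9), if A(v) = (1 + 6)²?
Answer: -86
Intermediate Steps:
A(v) = 49 (A(v) = 7² = 49)
-37 - A(9) = -37 - 1*49 = -37 - 49 = -86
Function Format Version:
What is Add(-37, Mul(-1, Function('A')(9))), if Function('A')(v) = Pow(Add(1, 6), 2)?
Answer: -86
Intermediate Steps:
Function('A')(v) = 49 (Function('A')(v) = Pow(7, 2) = 49)
Add(-37, Mul(-1, Function('A')(9))) = Add(-37, Mul(-1, 49)) = Add(-37, -49) = -86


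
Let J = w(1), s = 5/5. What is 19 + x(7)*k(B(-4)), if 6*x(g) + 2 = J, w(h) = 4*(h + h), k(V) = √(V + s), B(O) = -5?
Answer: 19 + 2*I ≈ 19.0 + 2.0*I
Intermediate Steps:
s = 1 (s = 5*(⅕) = 1)
k(V) = √(1 + V) (k(V) = √(V + 1) = √(1 + V))
w(h) = 8*h (w(h) = 4*(2*h) = 8*h)
J = 8 (J = 8*1 = 8)
x(g) = 1 (x(g) = -⅓ + (⅙)*8 = -⅓ + 4/3 = 1)
19 + x(7)*k(B(-4)) = 19 + 1*√(1 - 5) = 19 + 1*√(-4) = 19 + 1*(2*I) = 19 + 2*I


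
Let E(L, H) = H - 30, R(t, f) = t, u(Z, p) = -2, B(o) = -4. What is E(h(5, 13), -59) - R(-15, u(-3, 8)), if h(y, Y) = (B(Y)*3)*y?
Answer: -74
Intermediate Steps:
h(y, Y) = -12*y (h(y, Y) = (-4*3)*y = -12*y)
E(L, H) = -30 + H
E(h(5, 13), -59) - R(-15, u(-3, 8)) = (-30 - 59) - 1*(-15) = -89 + 15 = -74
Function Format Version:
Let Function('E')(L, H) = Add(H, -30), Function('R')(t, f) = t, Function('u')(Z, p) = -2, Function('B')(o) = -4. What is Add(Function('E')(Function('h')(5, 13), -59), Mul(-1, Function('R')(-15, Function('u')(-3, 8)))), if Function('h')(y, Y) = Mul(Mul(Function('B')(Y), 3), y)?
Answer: -74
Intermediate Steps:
Function('h')(y, Y) = Mul(-12, y) (Function('h')(y, Y) = Mul(Mul(-4, 3), y) = Mul(-12, y))
Function('E')(L, H) = Add(-30, H)
Add(Function('E')(Function('h')(5, 13), -59), Mul(-1, Function('R')(-15, Function('u')(-3, 8)))) = Add(Add(-30, -59), Mul(-1, -15)) = Add(-89, 15) = -74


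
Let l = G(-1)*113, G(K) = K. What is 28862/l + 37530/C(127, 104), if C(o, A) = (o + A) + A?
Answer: -1085576/7571 ≈ -143.39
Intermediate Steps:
C(o, A) = o + 2*A (C(o, A) = (A + o) + A = o + 2*A)
l = -113 (l = -1*113 = -113)
28862/l + 37530/C(127, 104) = 28862/(-113) + 37530/(127 + 2*104) = 28862*(-1/113) + 37530/(127 + 208) = -28862/113 + 37530/335 = -28862/113 + 37530*(1/335) = -28862/113 + 7506/67 = -1085576/7571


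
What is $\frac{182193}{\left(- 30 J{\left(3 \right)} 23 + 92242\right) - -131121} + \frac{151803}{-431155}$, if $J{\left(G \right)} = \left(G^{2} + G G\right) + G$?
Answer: $\frac{883884432}{1699181855} \approx 0.52018$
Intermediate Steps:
$J{\left(G \right)} = G + 2 G^{2}$ ($J{\left(G \right)} = \left(G^{2} + G^{2}\right) + G = 2 G^{2} + G = G + 2 G^{2}$)
$\frac{182193}{\left(- 30 J{\left(3 \right)} 23 + 92242\right) - -131121} + \frac{151803}{-431155} = \frac{182193}{\left(- 30 \cdot 3 \left(1 + 2 \cdot 3\right) 23 + 92242\right) - -131121} + \frac{151803}{-431155} = \frac{182193}{\left(- 30 \cdot 3 \left(1 + 6\right) 23 + 92242\right) + 131121} + 151803 \left(- \frac{1}{431155}\right) = \frac{182193}{\left(- 30 \cdot 3 \cdot 7 \cdot 23 + 92242\right) + 131121} - \frac{151803}{431155} = \frac{182193}{\left(\left(-30\right) 21 \cdot 23 + 92242\right) + 131121} - \frac{151803}{431155} = \frac{182193}{\left(\left(-630\right) 23 + 92242\right) + 131121} - \frac{151803}{431155} = \frac{182193}{\left(-14490 + 92242\right) + 131121} - \frac{151803}{431155} = \frac{182193}{77752 + 131121} - \frac{151803}{431155} = \frac{182193}{208873} - \frac{151803}{431155} = \frac{883884432}{1699181855}$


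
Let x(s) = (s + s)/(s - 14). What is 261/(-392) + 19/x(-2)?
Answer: 29531/392 ≈ 75.334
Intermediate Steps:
x(s) = 2*s/(-14 + s) (x(s) = (2*s)/(-14 + s) = 2*s/(-14 + s))
261/(-392) + 19/x(-2) = 261/(-392) + 19/((2*(-2)/(-14 - 2))) = 261*(-1/392) + 19/((2*(-2)/(-16))) = -261/392 + 19/((2*(-2)*(-1/16))) = -261/392 + 19/(1/4) = -261/392 + 19*4 = -261/392 + 76 = 29531/392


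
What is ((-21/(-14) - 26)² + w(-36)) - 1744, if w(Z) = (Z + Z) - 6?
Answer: -4887/4 ≈ -1221.8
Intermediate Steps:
w(Z) = -6 + 2*Z (w(Z) = 2*Z - 6 = -6 + 2*Z)
((-21/(-14) - 26)² + w(-36)) - 1744 = ((-21/(-14) - 26)² + (-6 + 2*(-36))) - 1744 = ((-21*(-1/14) - 26)² + (-6 - 72)) - 1744 = ((3/2 - 26)² - 78) - 1744 = ((-49/2)² - 78) - 1744 = (2401/4 - 78) - 1744 = 2089/4 - 1744 = -4887/4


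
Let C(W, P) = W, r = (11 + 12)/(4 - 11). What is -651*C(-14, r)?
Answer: 9114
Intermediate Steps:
r = -23/7 (r = 23/(-7) = 23*(-1/7) = -23/7 ≈ -3.2857)
-651*C(-14, r) = -651*(-14) = 9114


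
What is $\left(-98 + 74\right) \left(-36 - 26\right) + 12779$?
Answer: $14267$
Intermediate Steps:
$\left(-98 + 74\right) \left(-36 - 26\right) + 12779 = - 24 \left(-36 - 26\right) + 12779 = \left(-24\right) \left(-62\right) + 12779 = 1488 + 12779 = 14267$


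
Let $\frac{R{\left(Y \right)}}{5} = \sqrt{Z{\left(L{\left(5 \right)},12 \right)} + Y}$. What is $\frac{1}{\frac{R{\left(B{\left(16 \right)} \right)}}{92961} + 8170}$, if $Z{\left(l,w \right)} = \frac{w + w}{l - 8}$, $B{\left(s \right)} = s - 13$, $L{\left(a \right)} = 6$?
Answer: $\frac{1568957272146}{12818380913432825} - \frac{30987 i}{12818380913432825} \approx 0.0001224 - 2.4174 \cdot 10^{-12} i$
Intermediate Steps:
$B{\left(s \right)} = -13 + s$
$Z{\left(l,w \right)} = \frac{2 w}{-8 + l}$
$R{\left(Y \right)} = 5 \sqrt{-12 + Y}$ ($R{\left(Y \right)} = 5 \sqrt{2 \cdot 12 \frac{1}{-8 + 6} + Y} = 5 \sqrt{2 \cdot 12 \frac{1}{-2} + Y} = 5 \sqrt{2 \cdot 12 \left(- \frac{1}{2}\right) + Y} = 5 \sqrt{-12 + Y}$)
$\frac{1}{\frac{R{\left(B{\left(16 \right)} \right)}}{92961} + 8170} = \frac{1}{\frac{5 \sqrt{-12 + \left(-13 + 16\right)}}{92961} + 8170} = \frac{1}{5 \sqrt{-12 + 3} \cdot \frac{1}{92961} + 8170} = \frac{1}{5 \sqrt{-9} \cdot \frac{1}{92961} + 8170} = \frac{1}{5 \cdot 3 i \frac{1}{92961} + 8170} = \frac{1}{15 i \frac{1}{92961} + 8170} = \frac{1}{\frac{5 i}{30987} + 8170} = \frac{1}{8170 + \frac{5 i}{30987}} = \frac{960194169 \left(8170 - \frac{5 i}{30987}\right)}{64091904567164125}$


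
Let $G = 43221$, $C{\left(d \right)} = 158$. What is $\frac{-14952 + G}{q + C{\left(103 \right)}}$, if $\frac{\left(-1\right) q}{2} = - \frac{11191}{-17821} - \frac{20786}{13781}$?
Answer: $\frac{6942617661069}{39235818028} \approx 176.95$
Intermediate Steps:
$q = \frac{432408270}{245591201}$ ($q = - 2 \left(- \frac{11191}{-17821} - \frac{20786}{13781}\right) = - 2 \left(\left(-11191\right) \left(- \frac{1}{17821}\right) - \frac{20786}{13781}\right) = - 2 \left(\frac{11191}{17821} - \frac{20786}{13781}\right) = \left(-2\right) \left(- \frac{216204135}{245591201}\right) = \frac{432408270}{245591201} \approx 1.7607$)
$\frac{-14952 + G}{q + C{\left(103 \right)}} = \frac{-14952 + 43221}{\frac{432408270}{245591201} + 158} = \frac{28269}{\frac{39235818028}{245591201}} = 28269 \cdot \frac{245591201}{39235818028} = \frac{6942617661069}{39235818028}$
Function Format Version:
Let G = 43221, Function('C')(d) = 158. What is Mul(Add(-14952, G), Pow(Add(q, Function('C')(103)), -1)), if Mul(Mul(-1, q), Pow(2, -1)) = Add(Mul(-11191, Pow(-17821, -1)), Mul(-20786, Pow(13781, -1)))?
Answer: Rational(6942617661069, 39235818028) ≈ 176.95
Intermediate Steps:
q = Rational(432408270, 245591201) (q = Mul(-2, Add(Mul(-11191, Pow(-17821, -1)), Mul(-20786, Pow(13781, -1)))) = Mul(-2, Add(Mul(-11191, Rational(-1, 17821)), Mul(-20786, Rational(1, 13781)))) = Mul(-2, Add(Rational(11191, 17821), Rational(-20786, 13781))) = Mul(-2, Rational(-216204135, 245591201)) = Rational(432408270, 245591201) ≈ 1.7607)
Mul(Add(-14952, G), Pow(Add(q, Function('C')(103)), -1)) = Mul(Add(-14952, 43221), Pow(Add(Rational(432408270, 245591201), 158), -1)) = Mul(28269, Pow(Rational(39235818028, 245591201), -1)) = Mul(28269, Rational(245591201, 39235818028)) = Rational(6942617661069, 39235818028)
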